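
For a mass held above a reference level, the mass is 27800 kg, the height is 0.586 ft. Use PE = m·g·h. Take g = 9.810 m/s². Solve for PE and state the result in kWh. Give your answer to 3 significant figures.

0.0135 kWh

Directly: PE = mgh.
m = 27800 kg; h = 0.586 ft = 0.1786 m; g = 9.810 m/s².
PE = 48711 J
48711 J × (1 kWh / 3.600×10^6 J) = 0.01353 kWh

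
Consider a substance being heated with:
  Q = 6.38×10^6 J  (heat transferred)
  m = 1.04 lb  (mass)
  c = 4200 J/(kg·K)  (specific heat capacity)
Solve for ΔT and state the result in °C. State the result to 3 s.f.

3220 °C

Rearranging Q = m·c·ΔT for ΔT: ΔT = Q/(m·c).
Q = 6.38×10^6 J; m = 1.04 lb = 0.4717 kg; c = 4200 J/(kg·K).
ΔT = 3220 K
Since 1 °C = 1 K, 3220 °C.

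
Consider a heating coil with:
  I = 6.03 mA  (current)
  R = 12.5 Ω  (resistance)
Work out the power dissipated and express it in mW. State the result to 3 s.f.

0.455 mW

Directly: P = I²R.
I = 6.03 mA = 0.006030 A; R = 12.5 Ω.
P = 4.545×10^-4 W
4.545×10^-4 W × (1 mW / 0.001000 W) = 0.4545 mW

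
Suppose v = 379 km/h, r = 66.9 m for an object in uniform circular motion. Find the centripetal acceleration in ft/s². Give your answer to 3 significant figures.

Directly: a = v²/r.
v = 379 km/h = 105.3 m/s; r = 66.9 m.
a = 165.7 m/s²
165.7 m/s² × (1 ft/s² / 0.3048 m/s²) = 543.5 ft/s²

544 ft/s²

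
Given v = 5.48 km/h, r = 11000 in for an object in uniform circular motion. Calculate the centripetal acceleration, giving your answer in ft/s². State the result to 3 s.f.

Directly: a = v²/r.
v = 5.48 km/h = 1.522 m/s; r = 11000 in = 279.4 m.
a = 0.008293 m/s²
0.008293 m/s² × (1 ft/s² / 0.3048 m/s²) = 0.02721 ft/s²

0.0272 ft/s²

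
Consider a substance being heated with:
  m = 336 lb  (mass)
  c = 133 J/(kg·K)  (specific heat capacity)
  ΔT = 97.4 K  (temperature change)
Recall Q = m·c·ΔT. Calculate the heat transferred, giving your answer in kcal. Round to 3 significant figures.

Directly: Q = mcΔT.
m = 336 lb = 152.4 kg; c = 133 J/(kg·K); ΔT = 97.4 K.
Q = 1.974×10^6 J
1.974×10^6 J × (1 kcal / 4184 J) = 471.9 kcal

472 kcal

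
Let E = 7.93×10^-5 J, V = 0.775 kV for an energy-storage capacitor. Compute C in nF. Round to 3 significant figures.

Rearranging: C = 2E/V².
E = 7.93×10^-5 J; V = 0.775 kV = 775.0 V.
C = 2.641×10^-10 F
2.641×10^-10 F × (1 nF / 1.000×10^-9 F) = 0.2641 nF

0.264 nF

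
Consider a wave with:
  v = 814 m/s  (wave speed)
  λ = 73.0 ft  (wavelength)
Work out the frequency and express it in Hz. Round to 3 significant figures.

Rearranging: f = v/λ.
v = 814 m/s; λ = 73.0 ft = 22.25 m.
f = 36.58 Hz

36.6 Hz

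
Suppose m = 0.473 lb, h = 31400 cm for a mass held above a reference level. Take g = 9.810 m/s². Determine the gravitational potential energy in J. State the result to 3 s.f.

661 J

PE is given directly by: PE = mgh.
m = 0.473 lb = 0.2145 kg; h = 31400 cm = 314.0 m; g = 9.810 m/s².
PE = 660.9 J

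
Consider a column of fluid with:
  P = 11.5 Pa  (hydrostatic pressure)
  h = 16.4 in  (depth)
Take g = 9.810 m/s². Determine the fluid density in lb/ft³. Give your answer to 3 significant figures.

0.176 lb/ft³

Rearranging P = ρ·g·h for ρ: ρ = P/(g·h).
P = 11.5 Pa; h = 16.4 in = 0.4166 m; g = 9.810 m/s².
ρ = 2.814 kg/m³
2.814 kg/m³ × (1 lb/ft³ / 16.02 kg/m³) = 0.1757 lb/ft³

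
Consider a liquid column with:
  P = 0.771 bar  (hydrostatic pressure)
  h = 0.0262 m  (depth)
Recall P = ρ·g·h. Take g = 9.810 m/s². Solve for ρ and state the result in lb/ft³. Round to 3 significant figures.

18700 lb/ft³

Rearranging P = ρ·g·h for ρ: ρ = P/(g·h).
P = 0.771 bar = 77100 Pa; h = 0.0262 m; g = 9.810 m/s².
ρ = 3.000×10^5 kg/m³
3.000×10^5 kg/m³ × (1 lb/ft³ / 16.02 kg/m³) = 18727 lb/ft³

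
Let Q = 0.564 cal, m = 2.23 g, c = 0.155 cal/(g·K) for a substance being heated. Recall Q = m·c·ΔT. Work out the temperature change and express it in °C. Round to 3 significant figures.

1.63 °C

Rearranging: ΔT = Q/(m·c).
Q = 0.564 cal = 2.360 J; m = 2.23 g = 0.002230 kg; c = 0.155 cal/(g·K) = 648.5 J/(kg·K).
ΔT = 1.632 K
Since 1 °C = 1 K, 1.632 °C.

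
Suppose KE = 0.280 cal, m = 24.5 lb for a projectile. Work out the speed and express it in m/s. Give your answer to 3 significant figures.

Solving KE = ½mv² for v: v = √(2·KE/m).
KE = 0.280 cal = 1.172 J; m = 24.5 lb = 11.11 kg.
v = 0.4592 m/s

0.459 m/s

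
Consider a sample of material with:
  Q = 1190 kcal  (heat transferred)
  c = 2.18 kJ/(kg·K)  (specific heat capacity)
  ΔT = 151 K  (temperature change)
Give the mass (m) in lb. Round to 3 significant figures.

Solving Q = m·c·ΔT for m: m = Q/(c·ΔT).
Q = 1190 kcal = 4.979×10^6 J; c = 2.18 kJ/(kg·K) = 2180 J/(kg·K); ΔT = 151 K.
m = 15.13 kg
15.13 kg × (1 lb / 0.4536 kg) = 33.35 lb

33.3 lb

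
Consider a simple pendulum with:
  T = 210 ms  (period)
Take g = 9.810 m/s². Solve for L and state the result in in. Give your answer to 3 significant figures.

0.431 in

Rearranging T = 2π√(L/g) for L: L = g·(T/2π)².
T = 210 ms = 0.2100 s; g = 9.810 m/s².
L = 0.01096 m
0.01096 m × (1 in / 0.02540 m) = 0.4314 in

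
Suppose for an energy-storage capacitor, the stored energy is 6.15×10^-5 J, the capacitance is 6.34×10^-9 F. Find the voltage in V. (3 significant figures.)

Solving E = ½C·V² for V: V = √(2E/C).
E = 6.15×10^-5 J; C = 6.34×10^-9 F.
V = 139.3 V  (the unit combination reduces to kg·m²/(A·s³) = V)

139 V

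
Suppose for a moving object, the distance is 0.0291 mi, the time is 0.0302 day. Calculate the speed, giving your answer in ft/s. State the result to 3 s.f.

0.0589 ft/s

v is given directly by: v = d/t.
d = 0.0291 mi = 46.83 m; t = 0.0302 day = 2609 s.
v = 0.01795 m/s
0.01795 m/s × (1 ft/s / 0.3048 m/s) = 0.05889 ft/s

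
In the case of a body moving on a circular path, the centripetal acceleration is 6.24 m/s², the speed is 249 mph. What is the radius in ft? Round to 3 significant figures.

Solving a = v²/r for r: r = v²/a.
a = 6.24 m/s²; v = 249 mph = 111.3 m/s.
r = 1986 m
1986 m × (1 ft / 0.3048 m) = 6515 ft

6510 ft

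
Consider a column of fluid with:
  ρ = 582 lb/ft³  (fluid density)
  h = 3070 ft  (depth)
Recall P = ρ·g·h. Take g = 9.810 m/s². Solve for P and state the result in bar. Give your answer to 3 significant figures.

Directly: P = ρgh.
ρ = 582 lb/ft³ = 9323 kg/m³; h = 3070 ft = 935.7 m; g = 9.810 m/s².
P = 8.558×10^7 Pa
8.558×10^7 Pa × (1 bar / 1.000×10^5 Pa) = 855.8 bar

856 bar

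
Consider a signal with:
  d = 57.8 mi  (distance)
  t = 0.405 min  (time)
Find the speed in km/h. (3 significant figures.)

13800 km/h

Directly: v = d/t.
d = 57.8 mi = 93020 m; t = 0.405 min = 24.30 s.
v = 3828 m/s
3828 m/s × (1 km/h / 0.2778 m/s) = 13781 km/h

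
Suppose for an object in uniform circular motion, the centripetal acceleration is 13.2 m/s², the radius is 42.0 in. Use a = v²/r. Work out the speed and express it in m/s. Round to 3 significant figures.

3.75 m/s

Solving a = v²/r for v: v = √(a·r).
a = 13.2 m/s²; r = 42.0 in = 1.067 m.
v = 3.753 m/s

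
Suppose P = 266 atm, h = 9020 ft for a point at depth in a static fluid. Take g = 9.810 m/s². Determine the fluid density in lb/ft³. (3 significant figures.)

62.4 lb/ft³

Rearranging: ρ = P/(g·h).
P = 266 atm = 2.695×10^7 Pa; h = 9020 ft = 2749 m; g = 9.810 m/s².
ρ = 999.3 kg/m³
999.3 kg/m³ × (1 lb/ft³ / 16.02 kg/m³) = 62.39 lb/ft³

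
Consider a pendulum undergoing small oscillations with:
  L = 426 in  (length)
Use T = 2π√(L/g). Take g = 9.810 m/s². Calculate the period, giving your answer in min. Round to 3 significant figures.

0.110 min

Directly: T = 2π√(L/g).
L = 426 in = 10.82 m; g = 9.810 m/s².
T = 6.599 s
6.599 s × (1 min / 60.00 s) = 0.1100 min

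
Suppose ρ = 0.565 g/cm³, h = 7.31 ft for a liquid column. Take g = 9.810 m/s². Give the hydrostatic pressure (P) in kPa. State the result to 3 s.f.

Directly: P = ρgh.
ρ = 0.565 g/cm³ = 565.0 kg/m³; h = 7.31 ft = 2.228 m; g = 9.810 m/s².
P = 12350 Pa
12350 Pa × (1 kPa / 1000 Pa) = 12.35 kPa

12.3 kPa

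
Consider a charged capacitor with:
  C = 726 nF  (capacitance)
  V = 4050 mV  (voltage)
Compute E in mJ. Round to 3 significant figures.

E is given directly by: E = ½CV².
C = 726 nF = 7.260×10^-7 F; V = 4050 mV = 4.050 V.
E = 5.954×10^-6 J
5.954×10^-6 J × (1 mJ / 0.001000 J) = 0.005954 mJ

0.00595 mJ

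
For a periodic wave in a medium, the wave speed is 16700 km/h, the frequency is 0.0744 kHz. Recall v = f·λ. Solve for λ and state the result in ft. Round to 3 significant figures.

205 ft

Rearranging: λ = v/f.
v = 16700 km/h = 4639 m/s; f = 0.0744 kHz = 74.40 Hz.
λ = 62.35 m
62.35 m × (1 ft / 0.3048 m) = 204.6 ft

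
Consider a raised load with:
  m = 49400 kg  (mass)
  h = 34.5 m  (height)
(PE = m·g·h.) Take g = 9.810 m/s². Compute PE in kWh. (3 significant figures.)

Directly: PE = mgh.
m = 49400 kg; h = 34.5 m; g = 9.810 m/s².
PE = 1.672×10^7 J
1.672×10^7 J × (1 kWh / 3.600×10^6 J) = 4.644 kWh

4.64 kWh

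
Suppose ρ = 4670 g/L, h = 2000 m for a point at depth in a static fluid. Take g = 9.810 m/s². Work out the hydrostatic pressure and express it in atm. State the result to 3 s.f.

904 atm

Directly: P = ρgh.
ρ = 4670 g/L = 4670 kg/m³; h = 2000 m; g = 9.810 m/s².
P = 9.163×10^7 Pa
9.163×10^7 Pa × (1 atm / 1.013×10^5 Pa) = 904.3 atm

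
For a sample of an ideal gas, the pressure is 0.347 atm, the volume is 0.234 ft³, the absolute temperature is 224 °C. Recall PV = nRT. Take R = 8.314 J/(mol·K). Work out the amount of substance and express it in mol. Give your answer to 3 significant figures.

0.0564 mol

Rearranging PV = nRT for n: n = PV/(RT).
P = 0.347 atm = 35160 Pa; V = 0.234 ft³ = 0.006626 m³; T = 224 °C = 497.1 K; R = 8.314 J/(mol·K).
n = 0.05636 mol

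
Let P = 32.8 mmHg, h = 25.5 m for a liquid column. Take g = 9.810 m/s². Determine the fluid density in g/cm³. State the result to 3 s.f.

0.0175 g/cm³

Rearranging: ρ = P/(g·h).
P = 32.8 mmHg = 4373 Pa; h = 25.5 m; g = 9.810 m/s².
ρ = 17.48 kg/m³
17.48 kg/m³ × (1 g/cm³ / 1000 kg/m³) = 0.01748 g/cm³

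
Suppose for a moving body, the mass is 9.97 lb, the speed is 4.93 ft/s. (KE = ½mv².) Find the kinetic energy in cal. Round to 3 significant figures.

1.22 cal

Directly: KE = ½mv².
m = 9.97 lb = 4.522 kg; v = 4.93 ft/s = 1.503 m/s.
KE = 5.106 J  (the unit combination reduces to kg·m²/s² = J)
5.106 J × (1 cal / 4.184 J) = 1.220 cal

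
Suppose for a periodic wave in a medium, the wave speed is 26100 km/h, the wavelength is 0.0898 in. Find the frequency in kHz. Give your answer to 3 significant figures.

3180 kHz

Rearranging v = f·λ for f: f = v/λ.
v = 26100 km/h = 7250 m/s; λ = 0.0898 in = 0.002281 m.
f = 3.179×10^6 Hz
3.179×10^6 Hz × (1 kHz / 1000 Hz) = 3179 kHz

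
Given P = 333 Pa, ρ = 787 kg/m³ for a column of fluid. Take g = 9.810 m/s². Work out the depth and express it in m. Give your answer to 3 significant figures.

0.0431 m

Rearranging: h = P/(ρ·g).
P = 333 Pa; ρ = 787 kg/m³; g = 9.810 m/s².
h = 0.04313 m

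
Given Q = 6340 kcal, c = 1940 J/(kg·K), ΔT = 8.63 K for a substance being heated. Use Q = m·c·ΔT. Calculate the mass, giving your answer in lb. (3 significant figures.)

Solving Q = m·c·ΔT for m: m = Q/(c·ΔT).
Q = 6340 kcal = 2.653×10^7 J; c = 1940 J/(kg·K); ΔT = 8.63 K.
m = 1584 kg
1584 kg × (1 lb / 0.4536 kg) = 3493 lb

3490 lb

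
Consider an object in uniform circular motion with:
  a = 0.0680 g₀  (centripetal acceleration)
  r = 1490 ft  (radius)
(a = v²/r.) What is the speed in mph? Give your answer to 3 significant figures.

Rearranging: v = √(a·r).
a = 0.0680 g₀ = 0.6669 m/s²; r = 1490 ft = 454.2 m.
v = 17.40 m/s
17.40 m/s × (1 mph / 0.4470 m/s) = 38.93 mph

38.9 mph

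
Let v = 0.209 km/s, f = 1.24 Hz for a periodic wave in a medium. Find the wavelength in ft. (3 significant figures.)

553 ft

Rearranging v = f·λ for λ: λ = v/f.
v = 0.209 km/s = 209.0 m/s; f = 1.24 Hz.
λ = 168.5 m
168.5 m × (1 ft / 0.3048 m) = 553.0 ft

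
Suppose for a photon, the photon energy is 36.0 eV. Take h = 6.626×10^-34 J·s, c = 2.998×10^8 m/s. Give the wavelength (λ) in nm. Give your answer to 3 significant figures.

Rearranging E = h·c/λ for λ: λ = hc/E.
E = 36.0 eV = 5.768×10^-18 J; h = 6.626×10^-34 J·s; c = 2.998×10^8 m/s.
λ = 3.444×10^-8 m
3.444×10^-8 m × (1 nm / 1.000×10^-9 m) = 34.44 nm

34.4 nm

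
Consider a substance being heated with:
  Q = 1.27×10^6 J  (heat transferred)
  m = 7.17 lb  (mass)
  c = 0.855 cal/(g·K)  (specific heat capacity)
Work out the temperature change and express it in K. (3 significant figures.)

109 K

Rearranging: ΔT = Q/(m·c).
Q = 1.27×10^6 J; m = 7.17 lb = 3.252 kg; c = 0.855 cal/(g·K) = 3577 J/(kg·K).
ΔT = 109.2 K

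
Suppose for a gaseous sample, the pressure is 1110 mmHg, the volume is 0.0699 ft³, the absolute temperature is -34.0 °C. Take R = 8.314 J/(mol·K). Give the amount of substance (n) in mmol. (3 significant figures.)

Rearranging PV = nRT for n: n = PV/(RT).
P = 1110 mmHg = 1.480×10^5 Pa; V = 0.0699 ft³ = 0.001979 m³; T = -34.0 °C = 239.1 K; R = 8.314 J/(mol·K).
n = 0.1473 mol
0.1473 mol × (1 mmol / 0.001000 mol) = 147.3 mmol

147 mmol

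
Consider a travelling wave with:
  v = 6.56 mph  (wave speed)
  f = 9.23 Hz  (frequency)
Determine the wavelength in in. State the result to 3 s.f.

12.5 in

Rearranging v = f·λ for λ: λ = v/f.
v = 6.56 mph = 2.933 m/s; f = 9.23 Hz.
λ = 0.3177 m
0.3177 m × (1 in / 0.02540 m) = 12.51 in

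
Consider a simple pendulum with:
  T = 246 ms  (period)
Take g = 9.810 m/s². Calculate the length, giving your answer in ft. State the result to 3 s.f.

0.0493 ft

Solving T = 2π√(L/g) for L: L = g·(T/2π)².
T = 246 ms = 0.2460 s; g = 9.810 m/s².
L = 0.01504 m
0.01504 m × (1 ft / 0.3048 m) = 0.04934 ft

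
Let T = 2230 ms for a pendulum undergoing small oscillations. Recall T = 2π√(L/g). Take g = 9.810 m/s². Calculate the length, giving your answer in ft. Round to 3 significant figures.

4.05 ft

Solving T = 2π√(L/g) for L: L = g·(T/2π)².
T = 2230 ms = 2.230 s; g = 9.810 m/s².
L = 1.236 m
1.236 m × (1 ft / 0.3048 m) = 4.054 ft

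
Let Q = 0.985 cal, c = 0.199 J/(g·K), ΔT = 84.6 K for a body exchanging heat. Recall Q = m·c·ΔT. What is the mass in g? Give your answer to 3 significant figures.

0.245 g

Rearranging Q = m·c·ΔT for m: m = Q/(c·ΔT).
Q = 0.985 cal = 4.121 J; c = 0.199 J/(g·K) = 199.0 J/(kg·K); ΔT = 84.6 K.
m = 2.448×10^-4 kg
2.448×10^-4 kg × (1 g / 0.001000 kg) = 0.2448 g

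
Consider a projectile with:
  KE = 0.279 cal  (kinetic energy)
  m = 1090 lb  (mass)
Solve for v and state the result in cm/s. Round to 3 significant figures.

Rearranging: v = √(2·KE/m).
KE = 0.279 cal = 1.167 J; m = 1090 lb = 494.4 kg.
v = 0.06872 m/s
0.06872 m/s × (1 cm/s / 0.01000 m/s) = 6.872 cm/s

6.87 cm/s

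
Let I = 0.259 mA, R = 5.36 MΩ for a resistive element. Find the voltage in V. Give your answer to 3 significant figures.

1390 V

From Ohm's law: V = IR.
I = 0.259 mA = 2.590×10^-4 A; R = 5.36 MΩ = 5.360×10^6 Ω.
V = 1388 V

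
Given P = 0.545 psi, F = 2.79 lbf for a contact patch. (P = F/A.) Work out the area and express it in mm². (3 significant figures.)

3300 mm²

Rearranging P = F/A for A: A = F/P.
P = 0.545 psi = 3758 Pa; F = 2.79 lbf = 12.41 N.
A = 0.003303 m²
0.003303 m² × (1 mm² / 1.000×10^-6 m²) = 3303 mm²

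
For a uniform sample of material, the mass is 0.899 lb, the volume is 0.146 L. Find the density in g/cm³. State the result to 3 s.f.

2.79 g/cm³

Directly: ρ = m/V.
m = 0.899 lb = 0.4078 kg; V = 0.146 L = 1.460×10^-4 m³.
ρ = 2793 kg/m³
2793 kg/m³ × (1 g/cm³ / 1000 kg/m³) = 2.793 g/cm³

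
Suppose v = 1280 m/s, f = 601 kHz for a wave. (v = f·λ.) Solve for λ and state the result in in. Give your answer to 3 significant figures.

Rearranging v = f·λ for λ: λ = v/f.
v = 1280 m/s; f = 601 kHz = 6.010×10^5 Hz.
λ = 0.002130 m
0.002130 m × (1 in / 0.02540 m) = 0.08385 in

0.0838 in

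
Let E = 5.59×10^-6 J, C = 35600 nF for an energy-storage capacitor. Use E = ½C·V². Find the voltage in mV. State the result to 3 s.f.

Solving E = ½C·V² for V: V = √(2E/C).
E = 5.59×10^-6 J; C = 35600 nF = 3.560×10^-5 F.
V = 0.5604 V
0.5604 V × (1 mV / 0.001000 V) = 560.4 mV

560 mV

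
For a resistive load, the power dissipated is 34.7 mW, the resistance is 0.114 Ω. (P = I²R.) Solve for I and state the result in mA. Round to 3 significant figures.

Rearranging: I = √(P/R).
P = 34.7 mW = 0.03470 W; R = 0.114 Ω.
I = 0.5517 A
0.5517 A × (1 mA / 0.001000 A) = 551.7 mA

552 mA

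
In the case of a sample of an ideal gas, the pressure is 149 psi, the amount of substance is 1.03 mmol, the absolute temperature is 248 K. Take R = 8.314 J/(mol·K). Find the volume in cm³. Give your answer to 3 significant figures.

2.07 cm³

Solving PV = nRT for V: V = nRT/P.
P = 149 psi = 1.027×10^6 Pa; n = 1.03 mmol = 0.001030 mol; T = 248 K; R = 8.314 J/(mol·K).
V = 2.067×10^-6 m³
2.067×10^-6 m³ × (1 cm³ / 1.000×10^-6 m³) = 2.067 cm³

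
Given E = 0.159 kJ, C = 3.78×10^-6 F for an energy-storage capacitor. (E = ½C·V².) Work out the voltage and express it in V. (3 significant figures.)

9170 V

Rearranging E = ½C·V² for V: V = √(2E/C).
E = 0.159 kJ = 159.0 J; C = 3.78×10^-6 F.
V = 9172 V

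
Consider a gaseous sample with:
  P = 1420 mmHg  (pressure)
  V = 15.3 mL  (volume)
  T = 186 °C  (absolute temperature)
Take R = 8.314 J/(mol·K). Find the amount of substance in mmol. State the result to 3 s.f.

From the ideal-gas law: n = PV/(RT).
P = 1420 mmHg = 1.893×10^5 Pa; V = 15.3 mL = 1.530×10^-5 m³; T = 186 °C = 459.1 K; R = 8.314 J/(mol·K).
n = 7.588×10^-4 mol
7.588×10^-4 mol × (1 mmol / 0.001000 mol) = 0.7588 mmol

0.759 mmol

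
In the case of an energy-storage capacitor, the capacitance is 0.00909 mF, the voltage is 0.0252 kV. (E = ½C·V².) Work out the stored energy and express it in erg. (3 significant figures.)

28900 erg

Directly: E = ½CV².
C = 0.00909 mF = 9.090×10^-6 F; V = 0.0252 kV = 25.20 V.
E = 0.002886 J
0.002886 J × (1 erg / 1.000×10^-7 J) = 28863 erg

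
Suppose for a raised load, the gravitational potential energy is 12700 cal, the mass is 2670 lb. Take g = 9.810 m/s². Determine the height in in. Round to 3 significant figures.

176 in

Solving PE = m·g·h for h: h = PE/(m·g).
PE = 12700 cal = 53137 J; m = 2670 lb = 1211 kg; g = 9.810 m/s².
h = 4.472 m
4.472 m × (1 in / 0.02540 m) = 176.1 in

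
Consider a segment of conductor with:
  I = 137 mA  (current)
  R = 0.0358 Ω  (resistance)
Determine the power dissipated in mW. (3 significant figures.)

Directly: P = I²R.
I = 137 mA = 0.1370 A; R = 0.0358 Ω.
P = 6.719×10^-4 W
6.719×10^-4 W × (1 mW / 0.001000 W) = 0.6719 mW

0.672 mW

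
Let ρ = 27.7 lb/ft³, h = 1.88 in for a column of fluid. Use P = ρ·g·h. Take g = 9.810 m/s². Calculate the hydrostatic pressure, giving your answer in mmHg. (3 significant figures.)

P is given directly by: P = ρgh.
ρ = 27.7 lb/ft³ = 443.7 kg/m³; h = 1.88 in = 0.04775 m; g = 9.810 m/s².
P = 207.9 Pa
207.9 Pa × (1 mmHg / 133.3 Pa) = 1.559 mmHg

1.56 mmHg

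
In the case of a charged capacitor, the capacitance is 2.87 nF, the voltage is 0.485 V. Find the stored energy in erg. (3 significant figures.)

Directly: E = ½CV².
C = 2.87 nF = 2.870×10^-9 F; V = 0.485 V.
E = 3.375×10^-10 J
3.375×10^-10 J × (1 erg / 1.000×10^-7 J) = 0.003375 erg

0.00338 erg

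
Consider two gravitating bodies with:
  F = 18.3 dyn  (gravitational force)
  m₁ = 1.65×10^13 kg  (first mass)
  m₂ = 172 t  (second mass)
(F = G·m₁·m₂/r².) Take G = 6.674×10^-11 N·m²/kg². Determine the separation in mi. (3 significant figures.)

632 mi

Solving F = G·m₁·m₂/r² for r: r = √(G·m₁m₂/F).
F = 18.3 dyn = 1.830×10^-4 N; m₁ = 1.65×10^13 kg; m₂ = 172 t = 1.720×10^5 kg; G = 6.674×10^-11 N·m²/kg².
r = 1.017×10^6 m
1.017×10^6 m × (1 mi / 1609 m) = 632.2 mi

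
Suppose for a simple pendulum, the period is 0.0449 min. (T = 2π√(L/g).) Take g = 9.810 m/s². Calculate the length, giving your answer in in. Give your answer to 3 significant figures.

Rearranging T = 2π√(L/g) for L: L = g·(T/2π)².
T = 0.0449 min = 2.694 s; g = 9.810 m/s².
L = 1.803 m
1.803 m × (1 in / 0.02540 m) = 71.00 in

71.0 in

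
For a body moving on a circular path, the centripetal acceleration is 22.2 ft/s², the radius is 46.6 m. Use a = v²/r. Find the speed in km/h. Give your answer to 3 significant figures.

63.9 km/h

Solving a = v²/r for v: v = √(a·r).
a = 22.2 ft/s² = 6.767 m/s²; r = 46.6 m.
v = 17.76 m/s
17.76 m/s × (1 km/h / 0.2778 m/s) = 63.93 km/h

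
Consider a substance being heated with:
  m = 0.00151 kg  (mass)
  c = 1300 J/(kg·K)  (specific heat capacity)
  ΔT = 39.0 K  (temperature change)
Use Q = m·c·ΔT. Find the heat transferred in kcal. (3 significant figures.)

Directly: Q = mcΔT.
m = 0.00151 kg; c = 1300 J/(kg·K); ΔT = 39.0 K.
Q = 76.56 J
76.56 J × (1 kcal / 4184 J) = 0.01830 kcal

0.0183 kcal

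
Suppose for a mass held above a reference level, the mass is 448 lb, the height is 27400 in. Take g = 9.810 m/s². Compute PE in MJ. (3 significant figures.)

1.39 MJ

PE is given directly by: PE = mgh.
m = 448 lb = 203.2 kg; h = 27400 in = 696.0 m; g = 9.810 m/s².
PE = 1.387×10^6 J  (the unit combination reduces to kg·m²/s² = J)
1.387×10^6 J × (1 MJ / 1.000×10^6 J) = 1.387 MJ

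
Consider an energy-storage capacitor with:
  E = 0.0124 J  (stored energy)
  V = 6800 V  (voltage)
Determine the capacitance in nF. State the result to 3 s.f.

0.536 nF

Rearranging E = ½C·V² for C: C = 2E/V².
E = 0.0124 J; V = 6800 V.
C = 5.363×10^-10 F
5.363×10^-10 F × (1 nF / 1.000×10^-9 F) = 0.5363 nF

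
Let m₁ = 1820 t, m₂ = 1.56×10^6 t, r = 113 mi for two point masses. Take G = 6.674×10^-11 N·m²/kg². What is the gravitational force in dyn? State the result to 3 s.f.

0.573 dyn

Directly: F = Gm₁m₂/r².
m₁ = 1820 t = 1.820×10^6 kg; m₂ = 1.56×10^6 t = 1.560×10^9 kg; r = 113 mi = 1.819×10^5 m; G = 6.674×10^-11 N·m²/kg².
F = 5.730×10^-6 N
5.730×10^-6 N × (1 dyn / 1.000×10^-5 N) = 0.5730 dyn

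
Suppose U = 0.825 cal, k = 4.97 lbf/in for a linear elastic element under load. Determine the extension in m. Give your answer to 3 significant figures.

0.0891 m

Rearranging U = ½k·x² for x: x = √(2U/k).
U = 0.825 cal = 3.452 J; k = 4.97 lbf/in = 870.4 N/m.
x = 0.08906 m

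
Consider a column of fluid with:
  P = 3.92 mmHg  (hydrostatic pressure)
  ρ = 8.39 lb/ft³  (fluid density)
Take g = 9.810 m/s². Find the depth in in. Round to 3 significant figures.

Rearranging P = ρ·g·h for h: h = P/(ρ·g).
P = 3.92 mmHg = 522.6 Pa; ρ = 8.39 lb/ft³ = 134.4 kg/m³; g = 9.810 m/s².
h = 0.3964 m
0.3964 m × (1 in / 0.02540 m) = 15.61 in

15.6 in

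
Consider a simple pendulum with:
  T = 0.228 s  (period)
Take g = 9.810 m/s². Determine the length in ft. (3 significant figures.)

Rearranging: L = g·(T/2π)².
T = 0.228 s; g = 9.810 m/s².
L = 0.01292 m
0.01292 m × (1 ft / 0.3048 m) = 0.04238 ft

0.0424 ft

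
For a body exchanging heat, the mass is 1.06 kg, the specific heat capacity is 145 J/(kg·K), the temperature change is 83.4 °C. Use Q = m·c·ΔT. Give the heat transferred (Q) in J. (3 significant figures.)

Directly: Q = mcΔT.
m = 1.06 kg; c = 145 J/(kg·K); ΔT = 83.4 °C = 83.40 K.
Q = 12819 J

12800 J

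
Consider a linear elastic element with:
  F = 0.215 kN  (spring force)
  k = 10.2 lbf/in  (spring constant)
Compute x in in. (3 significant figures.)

Rearranging F = k·x for x: x = F/k.
F = 0.215 kN = 215.0 N; k = 10.2 lbf/in = 1786 N/m.
x = 0.1204 m
0.1204 m × (1 in / 0.02540 m) = 4.739 in

4.74 in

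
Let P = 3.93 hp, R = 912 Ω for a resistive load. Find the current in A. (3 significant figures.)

Rearranging: I = √(P/R).
P = 3.93 hp = 2931 W; R = 912 Ω.
I = 1.793 A

1.79 A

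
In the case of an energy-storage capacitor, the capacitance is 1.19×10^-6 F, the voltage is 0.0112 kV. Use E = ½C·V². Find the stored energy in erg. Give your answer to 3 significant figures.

746 erg

E is given directly by: E = ½CV².
C = 1.19×10^-6 F; V = 0.0112 kV = 11.20 V.
E = 7.464×10^-5 J
7.464×10^-5 J × (1 erg / 1.000×10^-7 J) = 746.4 erg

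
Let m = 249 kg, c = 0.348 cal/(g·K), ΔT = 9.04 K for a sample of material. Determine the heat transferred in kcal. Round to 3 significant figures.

Directly: Q = mcΔT.
m = 249 kg; c = 0.348 cal/(g·K) = 1456 J/(kg·K); ΔT = 9.04 K.
Q = 3.277×10^6 J
3.277×10^6 J × (1 kcal / 4184 J) = 783.3 kcal

783 kcal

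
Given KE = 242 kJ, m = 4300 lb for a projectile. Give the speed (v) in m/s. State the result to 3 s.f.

Rearranging: v = √(2·KE/m).
KE = 242 kJ = 2.420×10^5 J; m = 4300 lb = 1950 kg.
v = 15.75 m/s

15.8 m/s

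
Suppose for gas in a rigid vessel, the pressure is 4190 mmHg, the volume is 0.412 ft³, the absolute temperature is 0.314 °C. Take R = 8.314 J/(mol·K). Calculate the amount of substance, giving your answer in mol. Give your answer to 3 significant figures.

2.87 mol

Solving PV = nRT for n: n = PV/(RT).
P = 4190 mmHg = 5.586×10^5 Pa; V = 0.412 ft³ = 0.01167 m³; T = 0.314 °C = 273.5 K; R = 8.314 J/(mol·K).
n = 2.866 mol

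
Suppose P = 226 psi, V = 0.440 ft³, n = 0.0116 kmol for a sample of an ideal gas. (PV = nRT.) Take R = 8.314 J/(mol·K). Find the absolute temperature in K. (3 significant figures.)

Rearranging PV = nRT for T: T = PV/(nR).
P = 226 psi = 1.558×10^6 Pa; V = 0.440 ft³ = 0.01246 m³; n = 0.0116 kmol = 11.60 mol; R = 8.314 J/(mol·K).
T = 201.3 K

201 K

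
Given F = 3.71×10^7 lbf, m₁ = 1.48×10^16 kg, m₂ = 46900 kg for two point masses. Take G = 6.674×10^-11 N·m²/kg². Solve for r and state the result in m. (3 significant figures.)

From Newton's law of gravitation: r = √(G·m₁m₂/F).
F = 3.71×10^7 lbf = 1.650×10^8 N; m₁ = 1.48×10^16 kg; m₂ = 46900 kg; G = 6.674×10^-11 N·m²/kg².
r = 16.75 m

16.8 m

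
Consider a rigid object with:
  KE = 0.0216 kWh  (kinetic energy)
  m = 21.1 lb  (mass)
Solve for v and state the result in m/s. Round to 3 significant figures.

127 m/s

Rearranging: v = √(2·KE/m).
KE = 0.0216 kWh = 77760 J; m = 21.1 lb = 9.571 kg.
v = 127.5 m/s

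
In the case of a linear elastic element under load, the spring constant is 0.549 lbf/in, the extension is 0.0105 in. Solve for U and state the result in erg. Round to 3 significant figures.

34.2 erg

Directly: U = ½kx².
k = 0.549 lbf/in = 96.14 N/m; x = 0.0105 in = 2.667×10^-4 m.
U = 3.419×10^-6 J
3.419×10^-6 J × (1 erg / 1.000×10^-7 J) = 34.19 erg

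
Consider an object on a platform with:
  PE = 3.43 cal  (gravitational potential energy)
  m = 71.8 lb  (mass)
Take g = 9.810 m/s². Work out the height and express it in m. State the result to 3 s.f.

Solving PE = m·g·h for h: h = PE/(m·g).
PE = 3.43 cal = 14.35 J; m = 71.8 lb = 32.57 kg; g = 9.810 m/s².
h = 0.04492 m

0.0449 m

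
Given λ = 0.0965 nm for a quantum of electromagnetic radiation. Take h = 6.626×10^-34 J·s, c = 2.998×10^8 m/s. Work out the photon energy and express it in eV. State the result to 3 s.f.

Directly: E = hc/λ.
λ = 0.0965 nm = 9.650×10^-11 m; h = 6.626×10^-34 J·s; c = 2.998×10^8 m/s.
E = 2.059×10^-15 J
2.059×10^-15 J × (1 eV / 1.602×10^-19 J) = 12848 eV

12800 eV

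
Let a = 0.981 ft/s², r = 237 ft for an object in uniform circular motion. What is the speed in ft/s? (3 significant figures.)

15.2 ft/s

Rearranging: v = √(a·r).
a = 0.981 ft/s² = 0.2990 m/s²; r = 237 ft = 72.24 m.
v = 4.648 m/s
4.648 m/s × (1 ft/s / 0.3048 m/s) = 15.25 ft/s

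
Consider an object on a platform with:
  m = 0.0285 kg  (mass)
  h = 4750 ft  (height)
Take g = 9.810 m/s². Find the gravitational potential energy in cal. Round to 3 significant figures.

96.7 cal

PE is given directly by: PE = mgh.
m = 0.0285 kg; h = 4750 ft = 1448 m; g = 9.810 m/s².
PE = 404.8 J  (the unit combination reduces to kg·m²/s² = J)
404.8 J × (1 cal / 4.184 J) = 96.75 cal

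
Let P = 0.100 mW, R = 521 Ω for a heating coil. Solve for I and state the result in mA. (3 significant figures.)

Solving P = I²R for I: I = √(P/R).
P = 0.100 mW = 1.000×10^-4 W; R = 521 Ω.
I = 4.381×10^-4 A
4.381×10^-4 A × (1 mA / 0.001000 A) = 0.4381 mA

0.438 mA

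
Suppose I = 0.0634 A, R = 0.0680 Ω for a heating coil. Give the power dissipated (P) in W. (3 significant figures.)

P is given directly by: P = I²R.
I = 0.0634 A; R = 0.0680 Ω.
P = 2.733×10^-4 W  (the unit combination reduces to kg·m²/s³ = W)

2.73×10^-4 W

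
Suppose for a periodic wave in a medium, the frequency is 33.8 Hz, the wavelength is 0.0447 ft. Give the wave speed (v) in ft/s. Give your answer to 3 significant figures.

Directly: v = fλ.
f = 33.8 Hz; λ = 0.0447 ft = 0.01362 m.
v = 0.4605 m/s
0.4605 m/s × (1 ft/s / 0.3048 m/s) = 1.511 ft/s

1.51 ft/s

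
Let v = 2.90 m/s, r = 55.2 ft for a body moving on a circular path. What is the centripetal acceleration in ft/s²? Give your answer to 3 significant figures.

1.64 ft/s²

Directly: a = v²/r.
v = 2.90 m/s; r = 55.2 ft = 16.82 m.
a = 0.4999 m/s²
0.4999 m/s² × (1 ft/s² / 0.3048 m/s²) = 1.640 ft/s²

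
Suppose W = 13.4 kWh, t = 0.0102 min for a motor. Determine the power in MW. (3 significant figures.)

P is given directly by: P = W/t.
W = 13.4 kWh = 4.824×10^7 J; t = 0.0102 min = 0.6120 s.
P = 7.882×10^7 W
7.882×10^7 W × (1 MW / 1.000×10^6 W) = 78.82 MW

78.8 MW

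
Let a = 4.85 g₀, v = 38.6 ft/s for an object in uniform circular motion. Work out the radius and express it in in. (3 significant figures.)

Rearranging a = v²/r for r: r = v²/a.
a = 4.85 g₀ = 47.56 m/s²; v = 38.6 ft/s = 11.77 m/s.
r = 2.910 m
2.910 m × (1 in / 0.02540 m) = 114.6 in

115 in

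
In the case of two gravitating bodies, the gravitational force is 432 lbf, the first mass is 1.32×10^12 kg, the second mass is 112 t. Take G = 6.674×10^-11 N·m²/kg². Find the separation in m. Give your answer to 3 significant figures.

71.7 m

From Newton's law of gravitation: r = √(G·m₁m₂/F).
F = 432 lbf = 1922 N; m₁ = 1.32×10^12 kg; m₂ = 112 t = 1.120×10^5 kg; G = 6.674×10^-11 N·m²/kg².
r = 71.66 m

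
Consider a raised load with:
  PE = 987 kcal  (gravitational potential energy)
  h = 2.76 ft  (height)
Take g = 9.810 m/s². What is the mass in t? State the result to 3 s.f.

Solving PE = m·g·h for m: m = PE/(g·h).
PE = 987 kcal = 4.130×10^6 J; h = 2.76 ft = 0.8412 m; g = 9.810 m/s².
m = 5.004×10^5 kg
5.004×10^5 kg × (1 t / 1000 kg) = 500.4 t

500 t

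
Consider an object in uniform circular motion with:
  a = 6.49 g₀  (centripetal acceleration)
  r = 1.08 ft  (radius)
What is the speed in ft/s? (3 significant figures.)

Solving a = v²/r for v: v = √(a·r).
a = 6.49 g₀ = 63.65 m/s²; r = 1.08 ft = 0.3292 m.
v = 4.577 m/s
4.577 m/s × (1 ft/s / 0.3048 m/s) = 15.02 ft/s

15.0 ft/s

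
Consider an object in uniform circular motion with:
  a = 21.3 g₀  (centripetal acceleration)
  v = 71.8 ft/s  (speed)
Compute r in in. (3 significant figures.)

90.3 in

Rearranging a = v²/r for r: r = v²/a.
a = 21.3 g₀ = 208.9 m/s²; v = 71.8 ft/s = 21.88 m/s.
r = 2.293 m
2.293 m × (1 in / 0.02540 m) = 90.27 in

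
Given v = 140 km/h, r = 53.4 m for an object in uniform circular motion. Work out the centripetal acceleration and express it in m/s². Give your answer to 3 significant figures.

28.3 m/s²

a is given directly by: a = v²/r.
v = 140 km/h = 38.89 m/s; r = 53.4 m.
a = 28.32 m/s²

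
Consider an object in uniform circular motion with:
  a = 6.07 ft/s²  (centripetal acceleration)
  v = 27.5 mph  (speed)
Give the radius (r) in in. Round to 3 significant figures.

3220 in

Solving a = v²/r for r: r = v²/a.
a = 6.07 ft/s² = 1.850 m/s²; v = 27.5 mph = 12.29 m/s.
r = 81.69 m
81.69 m × (1 in / 0.02540 m) = 3216 in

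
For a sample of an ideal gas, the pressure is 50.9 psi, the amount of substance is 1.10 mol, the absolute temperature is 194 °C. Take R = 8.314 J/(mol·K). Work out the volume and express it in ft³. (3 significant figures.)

From the ideal-gas law: V = nRT/P.
P = 50.9 psi = 3.509×10^5 Pa; n = 1.10 mol; T = 194 °C = 467.1 K; R = 8.314 J/(mol·K).
V = 0.01217 m³
0.01217 m³ × (1 ft³ / 0.02832 m³) = 0.4299 ft³

0.430 ft³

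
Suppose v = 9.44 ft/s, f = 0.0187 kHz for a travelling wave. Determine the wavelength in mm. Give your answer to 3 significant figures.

Rearranging: λ = v/f.
v = 9.44 ft/s = 2.877 m/s; f = 0.0187 kHz = 18.70 Hz.
λ = 0.1539 m
0.1539 m × (1 mm / 0.001000 m) = 153.9 mm

154 mm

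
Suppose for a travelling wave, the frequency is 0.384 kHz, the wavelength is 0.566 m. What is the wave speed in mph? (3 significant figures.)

486 mph

Directly: v = fλ.
f = 0.384 kHz = 384.0 Hz; λ = 0.566 m.
v = 217.3 m/s
217.3 m/s × (1 mph / 0.4470 m/s) = 486.2 mph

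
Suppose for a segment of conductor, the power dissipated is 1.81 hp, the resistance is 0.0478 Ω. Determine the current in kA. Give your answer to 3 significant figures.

0.168 kA

Solving P = I²R for I: I = √(P/R).
P = 1.81 hp = 1350 W; R = 0.0478 Ω.
I = 168.0 A
168.0 A × (1 kA / 1000 A) = 0.1680 kA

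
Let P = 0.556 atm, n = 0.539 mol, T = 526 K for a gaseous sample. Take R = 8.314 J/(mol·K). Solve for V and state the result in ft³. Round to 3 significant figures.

1.48 ft³

From the ideal-gas law: V = nRT/P.
P = 0.556 atm = 56337 Pa; n = 0.539 mol; T = 526 K; R = 8.314 J/(mol·K).
V = 0.04184 m³
0.04184 m³ × (1 ft³ / 0.02832 m³) = 1.478 ft³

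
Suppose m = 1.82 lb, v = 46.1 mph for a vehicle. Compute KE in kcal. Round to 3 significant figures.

Directly: KE = ½mv².
m = 1.82 lb = 0.8255 kg; v = 46.1 mph = 20.61 m/s.
KE = 175.3 J
175.3 J × (1 kcal / 4184 J) = 0.04190 kcal

0.0419 kcal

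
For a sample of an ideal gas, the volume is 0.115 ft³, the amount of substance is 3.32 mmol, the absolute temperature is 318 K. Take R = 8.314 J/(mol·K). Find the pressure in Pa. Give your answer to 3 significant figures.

P is given directly by: P = nRT/V.
V = 0.115 ft³ = 0.003256 m³; n = 3.32 mmol = 0.003320 mol; T = 318 K; R = 8.314 J/(mol·K).
P = 2695 Pa  (the unit combination reduces to kg/(m·s²) = Pa)

2700 Pa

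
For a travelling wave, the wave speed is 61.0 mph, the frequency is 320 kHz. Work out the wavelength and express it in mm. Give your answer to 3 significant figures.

0.0852 mm

Rearranging v = f·λ for λ: λ = v/f.
v = 61.0 mph = 27.27 m/s; f = 320 kHz = 3.200×10^5 Hz.
λ = 8.522×10^-5 m
8.522×10^-5 m × (1 mm / 0.001000 m) = 0.08522 mm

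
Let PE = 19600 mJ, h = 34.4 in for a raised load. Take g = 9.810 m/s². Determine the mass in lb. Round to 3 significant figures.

5.04 lb

Rearranging: m = PE/(g·h).
PE = 19600 mJ = 19.60 J; h = 34.4 in = 0.8738 m; g = 9.810 m/s².
m = 2.287 kg
2.287 kg × (1 lb / 0.4536 kg) = 5.041 lb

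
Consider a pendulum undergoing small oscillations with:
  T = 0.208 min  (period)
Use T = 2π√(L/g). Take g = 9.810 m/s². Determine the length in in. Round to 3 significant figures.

1520 in

Rearranging: L = g·(T/2π)².
T = 0.208 min = 12.48 s; g = 9.810 m/s².
L = 38.70 m
38.70 m × (1 in / 0.02540 m) = 1524 in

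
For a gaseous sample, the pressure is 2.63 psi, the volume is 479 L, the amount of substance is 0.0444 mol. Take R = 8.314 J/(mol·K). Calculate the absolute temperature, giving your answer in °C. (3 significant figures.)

Rearranging PV = nRT for T: T = PV/(nR).
P = 2.63 psi = 18133 Pa; V = 479 L = 0.4790 m³; n = 0.0444 mol; R = 8.314 J/(mol·K).
T = 23530 K
23530 K − 273.15 = 23257 °C

23300 °C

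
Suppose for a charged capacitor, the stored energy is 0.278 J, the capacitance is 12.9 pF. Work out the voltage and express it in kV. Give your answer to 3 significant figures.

208 kV

Solving E = ½C·V² for V: V = √(2E/C).
E = 0.278 J; C = 12.9 pF = 1.290×10^-11 F.
V = 2.076×10^5 V
2.076×10^5 V × (1 kV / 1000 V) = 207.6 kV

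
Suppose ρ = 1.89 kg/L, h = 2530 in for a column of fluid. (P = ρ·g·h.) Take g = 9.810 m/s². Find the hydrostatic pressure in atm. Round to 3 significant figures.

11.8 atm

P is given directly by: P = ρgh.
ρ = 1.89 kg/L = 1890 kg/m³; h = 2530 in = 64.26 m; g = 9.810 m/s².
P = 1.191×10^6 Pa  (the unit combination reduces to kg/(m·s²) = Pa)
1.191×10^6 Pa × (1 atm / 1.013×10^5 Pa) = 11.76 atm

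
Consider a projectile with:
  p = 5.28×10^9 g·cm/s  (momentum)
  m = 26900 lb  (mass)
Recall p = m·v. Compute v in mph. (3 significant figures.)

9.68 mph

Rearranging: v = p/m.
p = 5.28×10^9 g·cm/s = 52800 kg·m/s; m = 26900 lb = 12202 kg.
v = 4.327 m/s
4.327 m/s × (1 mph / 0.4470 m/s) = 9.680 mph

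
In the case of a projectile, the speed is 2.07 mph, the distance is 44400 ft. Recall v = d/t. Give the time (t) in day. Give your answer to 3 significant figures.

0.169 day

Rearranging: t = d/v.
v = 2.07 mph = 0.9254 m/s; d = 44400 ft = 13533 m.
t = 14625 s
14625 s × (1 day / 86400 s) = 0.1693 day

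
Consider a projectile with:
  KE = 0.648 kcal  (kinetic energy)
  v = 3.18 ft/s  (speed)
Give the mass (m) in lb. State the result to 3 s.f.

12700 lb

Solving KE = ½mv² for m: m = 2·KE/v².
KE = 0.648 kcal = 2711 J; v = 3.18 ft/s = 0.9693 m/s.
m = 5772 kg
5772 kg × (1 lb / 0.4536 kg) = 12725 lb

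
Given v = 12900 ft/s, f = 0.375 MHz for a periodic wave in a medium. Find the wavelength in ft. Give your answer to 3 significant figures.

0.0344 ft

Rearranging v = f·λ for λ: λ = v/f.
v = 12900 ft/s = 3932 m/s; f = 0.375 MHz = 3.750×10^5 Hz.
λ = 0.01049 m
0.01049 m × (1 ft / 0.3048 m) = 0.03440 ft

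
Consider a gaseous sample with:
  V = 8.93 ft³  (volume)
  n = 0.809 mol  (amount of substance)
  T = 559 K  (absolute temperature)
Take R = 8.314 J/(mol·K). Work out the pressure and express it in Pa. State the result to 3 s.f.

From the ideal-gas law: P = nRT/V.
V = 8.93 ft³ = 0.2529 m³; n = 0.809 mol; T = 559 K; R = 8.314 J/(mol·K).
P = 14869 Pa

14900 Pa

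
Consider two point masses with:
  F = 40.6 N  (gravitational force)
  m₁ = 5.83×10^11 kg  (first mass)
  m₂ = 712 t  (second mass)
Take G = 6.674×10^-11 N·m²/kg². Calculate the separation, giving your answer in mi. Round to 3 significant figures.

Rearranging F = G·m₁·m₂/r² for r: r = √(G·m₁m₂/F).
F = 40.6 N; m₁ = 5.83×10^11 kg; m₂ = 712 t = 7.120×10^5 kg; G = 6.674×10^-11 N·m²/kg².
r = 826.0 m
826.0 m × (1 mi / 1609 m) = 0.5133 mi

0.513 mi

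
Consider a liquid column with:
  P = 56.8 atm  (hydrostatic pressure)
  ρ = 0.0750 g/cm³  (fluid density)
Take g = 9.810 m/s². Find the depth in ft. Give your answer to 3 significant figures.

Rearranging P = ρ·g·h for h: h = P/(ρ·g).
P = 56.8 atm = 5.755×10^6 Pa; ρ = 0.0750 g/cm³ = 75.00 kg/m³; g = 9.810 m/s².
h = 7822 m
7822 m × (1 ft / 0.3048 m) = 25664 ft

25700 ft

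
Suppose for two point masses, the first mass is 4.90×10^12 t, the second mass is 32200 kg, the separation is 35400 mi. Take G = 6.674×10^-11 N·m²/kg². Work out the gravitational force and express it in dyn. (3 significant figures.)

0.324 dyn

From Newton's law of gravitation: F = Gm₁m₂/r².
m₁ = 4.90×10^12 t = 4.900×10^15 kg; m₂ = 32200 kg; r = 35400 mi = 5.697×10^7 m; G = 6.674×10^-11 N·m²/kg².
F = 3.244×10^-6 N  (the unit combination reduces to kg·m/s² = N)
3.244×10^-6 N × (1 dyn / 1.000×10^-5 N) = 0.3244 dyn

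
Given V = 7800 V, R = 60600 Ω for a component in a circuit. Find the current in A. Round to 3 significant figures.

0.129 A

From Ohm's law: I = V/R.
V = 7800 V; R = 60600 Ω.
I = 0.1287 A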